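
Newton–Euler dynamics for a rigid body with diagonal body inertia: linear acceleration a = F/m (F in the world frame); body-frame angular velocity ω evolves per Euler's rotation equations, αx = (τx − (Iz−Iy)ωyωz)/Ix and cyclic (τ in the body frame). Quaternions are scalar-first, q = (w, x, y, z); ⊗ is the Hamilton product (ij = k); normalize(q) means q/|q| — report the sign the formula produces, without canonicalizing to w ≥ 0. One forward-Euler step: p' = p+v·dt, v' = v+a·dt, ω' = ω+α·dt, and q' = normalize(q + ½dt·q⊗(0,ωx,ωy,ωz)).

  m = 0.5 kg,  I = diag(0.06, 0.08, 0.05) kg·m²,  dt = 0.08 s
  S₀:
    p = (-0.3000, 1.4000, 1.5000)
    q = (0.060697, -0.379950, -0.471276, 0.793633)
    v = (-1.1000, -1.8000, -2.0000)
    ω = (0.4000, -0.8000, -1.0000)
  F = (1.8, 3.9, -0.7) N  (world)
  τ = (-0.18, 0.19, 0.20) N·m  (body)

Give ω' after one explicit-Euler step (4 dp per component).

ω' = (0.1920, -0.6060, -0.6698)

(τ − ω×Iω)/I = (-2.6000, 2.4250, 4.1280)
ω' = ω + α·dt = (0.1920, -0.6060, -0.6698)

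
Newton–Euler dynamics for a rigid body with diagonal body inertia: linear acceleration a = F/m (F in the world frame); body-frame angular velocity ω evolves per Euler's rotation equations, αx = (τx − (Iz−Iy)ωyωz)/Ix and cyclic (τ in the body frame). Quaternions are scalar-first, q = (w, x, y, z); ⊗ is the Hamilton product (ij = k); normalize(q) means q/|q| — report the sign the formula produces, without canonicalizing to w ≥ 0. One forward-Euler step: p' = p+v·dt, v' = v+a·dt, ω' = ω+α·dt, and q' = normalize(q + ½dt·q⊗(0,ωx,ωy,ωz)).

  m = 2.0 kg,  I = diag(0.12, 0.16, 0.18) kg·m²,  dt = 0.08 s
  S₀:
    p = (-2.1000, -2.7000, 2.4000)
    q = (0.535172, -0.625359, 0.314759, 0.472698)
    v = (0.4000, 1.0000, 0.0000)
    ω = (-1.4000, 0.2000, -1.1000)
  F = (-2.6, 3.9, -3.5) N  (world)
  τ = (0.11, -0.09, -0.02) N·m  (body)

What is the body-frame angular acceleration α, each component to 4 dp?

α = (0.9533, 0.0150, -0.0489)

precession coupling ω×(Iω) = (-0.0044, -0.0924, -0.0112)
α = I⁻¹(τ − ω×Iω) = (0.9533, 0.0150, -0.0489)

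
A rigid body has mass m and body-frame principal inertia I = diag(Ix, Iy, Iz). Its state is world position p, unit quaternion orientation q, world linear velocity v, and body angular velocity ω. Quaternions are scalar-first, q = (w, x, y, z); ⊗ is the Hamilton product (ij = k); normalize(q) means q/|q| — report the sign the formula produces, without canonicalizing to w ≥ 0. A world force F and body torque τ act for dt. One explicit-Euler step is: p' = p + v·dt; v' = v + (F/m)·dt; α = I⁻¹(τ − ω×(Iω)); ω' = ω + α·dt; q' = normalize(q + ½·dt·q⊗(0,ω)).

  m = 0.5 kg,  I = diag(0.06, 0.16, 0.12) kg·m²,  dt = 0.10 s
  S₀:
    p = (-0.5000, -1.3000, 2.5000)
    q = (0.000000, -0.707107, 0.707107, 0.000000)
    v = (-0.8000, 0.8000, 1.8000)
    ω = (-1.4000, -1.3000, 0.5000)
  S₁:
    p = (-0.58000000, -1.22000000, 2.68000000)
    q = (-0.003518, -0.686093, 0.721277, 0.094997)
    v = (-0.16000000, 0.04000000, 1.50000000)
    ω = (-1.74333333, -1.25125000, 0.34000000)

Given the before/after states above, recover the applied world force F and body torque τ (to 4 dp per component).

v₁ − v₀ = (0.64000000, -0.76000000, -0.30000000)
applied force F = (3.2000, -3.8000, -1.5000)
ω₁ − ω₀ = (-0.34333333, 0.04875000, -0.16000000)
precession coupling = (0.0260, 0.0420, 0.1820)
τ = I·(Δω/dt) + ω₀×(Iω₀) = (-0.1800, 0.1200, -0.0100)

F = (3.2000, -3.8000, -1.5000)
τ = (-0.1800, 0.1200, -0.0100)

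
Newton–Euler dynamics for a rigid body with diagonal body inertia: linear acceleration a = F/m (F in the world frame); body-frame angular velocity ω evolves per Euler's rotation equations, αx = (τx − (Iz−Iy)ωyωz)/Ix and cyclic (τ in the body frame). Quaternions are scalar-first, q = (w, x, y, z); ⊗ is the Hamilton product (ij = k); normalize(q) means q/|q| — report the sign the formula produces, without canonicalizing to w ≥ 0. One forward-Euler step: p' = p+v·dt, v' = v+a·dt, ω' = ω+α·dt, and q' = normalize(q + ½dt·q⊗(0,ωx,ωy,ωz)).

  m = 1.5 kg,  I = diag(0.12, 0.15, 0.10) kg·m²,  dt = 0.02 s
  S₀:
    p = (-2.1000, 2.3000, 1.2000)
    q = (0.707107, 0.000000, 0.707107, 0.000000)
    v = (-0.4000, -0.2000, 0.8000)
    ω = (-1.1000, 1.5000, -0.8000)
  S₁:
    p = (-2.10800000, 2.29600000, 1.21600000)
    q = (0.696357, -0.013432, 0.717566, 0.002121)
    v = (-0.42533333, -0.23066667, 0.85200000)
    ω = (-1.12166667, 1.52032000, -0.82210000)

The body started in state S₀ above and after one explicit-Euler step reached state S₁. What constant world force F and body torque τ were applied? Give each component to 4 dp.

F = (-1.9000, -2.3000, 3.9000)
τ = (-0.0700, 0.1700, -0.1600)

velocity change Δv = (-0.02533333, -0.03066667, 0.05200000)
applied force F = (-1.9000, -2.3000, 3.9000)
Δω = ω₁−ω₀ = (-0.02166667, 0.02032000, -0.02210000)
ω₀×(Iω₀) = (0.0600, 0.0176, -0.0495)
applied torque τ = (-0.0700, 0.1700, -0.1600)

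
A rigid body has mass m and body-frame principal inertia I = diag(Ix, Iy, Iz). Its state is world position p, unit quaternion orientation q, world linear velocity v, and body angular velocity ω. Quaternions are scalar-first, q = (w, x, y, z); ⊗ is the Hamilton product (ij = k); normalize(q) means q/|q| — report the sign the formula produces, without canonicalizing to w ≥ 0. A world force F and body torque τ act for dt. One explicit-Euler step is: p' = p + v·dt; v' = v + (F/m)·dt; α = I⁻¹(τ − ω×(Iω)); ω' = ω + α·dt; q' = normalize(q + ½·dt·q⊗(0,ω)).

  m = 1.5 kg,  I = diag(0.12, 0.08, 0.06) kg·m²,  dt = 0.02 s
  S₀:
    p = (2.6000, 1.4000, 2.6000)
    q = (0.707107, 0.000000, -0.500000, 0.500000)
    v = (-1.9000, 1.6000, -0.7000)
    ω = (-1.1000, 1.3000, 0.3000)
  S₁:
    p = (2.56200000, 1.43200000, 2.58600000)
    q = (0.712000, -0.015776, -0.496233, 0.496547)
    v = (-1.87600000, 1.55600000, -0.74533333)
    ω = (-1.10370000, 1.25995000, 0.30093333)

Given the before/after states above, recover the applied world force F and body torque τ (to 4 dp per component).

Δω = ω₁−ω₀ = (-0.00370000, -0.04005000, 0.00093333)
precession coupling = (-0.0078, -0.0198, 0.0572)
applied torque τ = (-0.0300, -0.1800, 0.0600)
velocity change Δv = (0.02400000, -0.04400000, -0.04533333)
F = m·Δv/dt = (1.8000, -3.3000, -3.4000)

F = (1.8000, -3.3000, -3.4000)
τ = (-0.0300, -0.1800, 0.0600)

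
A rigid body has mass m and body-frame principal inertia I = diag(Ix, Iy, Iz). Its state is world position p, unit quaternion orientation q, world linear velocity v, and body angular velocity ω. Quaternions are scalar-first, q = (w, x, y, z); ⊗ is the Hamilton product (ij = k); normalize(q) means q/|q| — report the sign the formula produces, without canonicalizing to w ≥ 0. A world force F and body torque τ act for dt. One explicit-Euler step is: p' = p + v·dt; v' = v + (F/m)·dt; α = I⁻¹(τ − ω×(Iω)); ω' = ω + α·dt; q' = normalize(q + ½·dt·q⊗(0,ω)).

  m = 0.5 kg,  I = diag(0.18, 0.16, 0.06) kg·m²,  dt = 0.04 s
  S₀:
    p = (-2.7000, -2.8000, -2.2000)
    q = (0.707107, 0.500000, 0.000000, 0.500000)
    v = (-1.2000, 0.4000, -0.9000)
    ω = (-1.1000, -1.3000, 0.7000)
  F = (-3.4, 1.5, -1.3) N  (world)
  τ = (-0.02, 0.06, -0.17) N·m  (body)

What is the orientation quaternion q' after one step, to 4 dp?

q⊗(0,ω) = (0.2000000, -0.1278177, -1.8192391, -0.1550251)
updated quaternion q' = (0.7106, 0.4971, -0.0364, 0.4966)

q' = (0.7106, 0.4971, -0.0364, 0.4966)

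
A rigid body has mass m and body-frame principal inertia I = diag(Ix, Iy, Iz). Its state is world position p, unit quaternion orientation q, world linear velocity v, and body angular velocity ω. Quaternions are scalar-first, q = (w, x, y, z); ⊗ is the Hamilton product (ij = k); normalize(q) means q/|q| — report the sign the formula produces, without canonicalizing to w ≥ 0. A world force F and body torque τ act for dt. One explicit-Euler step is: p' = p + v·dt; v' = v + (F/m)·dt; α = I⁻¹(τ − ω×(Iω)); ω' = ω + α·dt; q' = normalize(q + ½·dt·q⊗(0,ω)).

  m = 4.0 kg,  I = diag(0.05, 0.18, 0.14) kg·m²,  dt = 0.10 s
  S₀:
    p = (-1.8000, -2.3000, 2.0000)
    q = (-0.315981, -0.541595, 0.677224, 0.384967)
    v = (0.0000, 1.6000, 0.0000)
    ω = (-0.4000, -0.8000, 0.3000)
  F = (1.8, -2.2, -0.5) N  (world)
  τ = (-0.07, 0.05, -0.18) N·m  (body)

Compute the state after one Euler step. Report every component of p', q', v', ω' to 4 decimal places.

p' = (-1.8000, -2.1400, 2.0000)
q' = (-0.3052, -0.5092, 0.6895, 0.4150)
v' = (0.0450, 1.5450, -0.0125)
ω' = (-0.5592, -0.7782, 0.1417)

new position p' = (-1.8000, -2.1400, 2.0000)
v' = v + a·dt = (0.0450, 1.5450, -0.0125)
gyro term ω×Iω = (0.0096, 0.0108, 0.0416)
(τ − ω×Iω)/I = (-1.5920, 0.2178, -1.5829)
ω + α·dt = (-0.5592, -0.7782, 0.1417)
Hamilton product q⊗(0,ω) = (0.2096511, 0.6375332, 0.2612765, 0.6093713)
q' = normalize(q + ½dt·q⊗(0,ω)) = (-0.3052, -0.5092, 0.6895, 0.4150)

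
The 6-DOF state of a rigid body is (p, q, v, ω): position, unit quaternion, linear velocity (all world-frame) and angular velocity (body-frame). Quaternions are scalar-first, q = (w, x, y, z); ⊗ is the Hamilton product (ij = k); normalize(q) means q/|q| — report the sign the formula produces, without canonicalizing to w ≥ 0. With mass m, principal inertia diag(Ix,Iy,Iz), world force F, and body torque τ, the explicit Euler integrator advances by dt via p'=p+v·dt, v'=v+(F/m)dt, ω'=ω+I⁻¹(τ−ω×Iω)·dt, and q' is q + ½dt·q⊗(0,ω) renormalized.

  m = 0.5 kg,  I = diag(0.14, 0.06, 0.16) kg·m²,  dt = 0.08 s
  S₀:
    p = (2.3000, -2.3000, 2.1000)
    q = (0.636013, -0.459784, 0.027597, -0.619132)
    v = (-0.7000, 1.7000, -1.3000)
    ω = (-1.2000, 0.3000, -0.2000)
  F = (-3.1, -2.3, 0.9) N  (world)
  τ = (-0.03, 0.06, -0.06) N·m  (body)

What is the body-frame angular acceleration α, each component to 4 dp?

ω×(Iω) gyroscopic = (-0.0060, -0.0048, 0.0288)
(τ − ω×Iω)/I = (-0.1714, 1.0800, -0.5550)

α = (-0.1714, 1.0800, -0.5550)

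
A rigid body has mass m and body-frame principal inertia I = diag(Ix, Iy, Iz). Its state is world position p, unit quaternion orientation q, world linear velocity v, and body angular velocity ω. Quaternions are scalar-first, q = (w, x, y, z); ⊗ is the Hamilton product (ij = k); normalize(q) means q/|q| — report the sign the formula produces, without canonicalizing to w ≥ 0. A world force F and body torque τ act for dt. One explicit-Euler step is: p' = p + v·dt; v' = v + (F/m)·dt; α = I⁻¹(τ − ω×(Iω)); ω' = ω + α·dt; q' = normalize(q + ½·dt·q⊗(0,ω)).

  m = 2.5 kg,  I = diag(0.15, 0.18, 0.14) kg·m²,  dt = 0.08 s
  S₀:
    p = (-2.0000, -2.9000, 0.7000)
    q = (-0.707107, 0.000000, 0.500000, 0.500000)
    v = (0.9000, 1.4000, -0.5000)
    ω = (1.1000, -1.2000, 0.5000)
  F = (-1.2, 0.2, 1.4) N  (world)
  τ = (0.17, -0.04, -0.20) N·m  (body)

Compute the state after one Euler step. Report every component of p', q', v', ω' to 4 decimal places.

precession coupling ω×(Iω) = (0.0240, 0.0055, -0.0396)
angular accel α = (0.9733, -0.2528, -1.1457)
ω' = ω + α·dt = (1.1779, -1.2202, 0.4083)
Hamilton product q⊗(0,ω) = (0.3500000, 0.0721823, 1.3985284, -0.9035535)
q + ½dt·q⊗(0,ω), renormalized = (-0.6915, 0.0029, 0.5547, 0.4628)
p' = p + v·dt = (-1.9280, -2.7880, 0.6600)
v' = v + a·dt = (0.8616, 1.4064, -0.4552)

p' = (-1.9280, -2.7880, 0.6600)
q' = (-0.6915, 0.0029, 0.5547, 0.4628)
v' = (0.8616, 1.4064, -0.4552)
ω' = (1.1779, -1.2202, 0.4083)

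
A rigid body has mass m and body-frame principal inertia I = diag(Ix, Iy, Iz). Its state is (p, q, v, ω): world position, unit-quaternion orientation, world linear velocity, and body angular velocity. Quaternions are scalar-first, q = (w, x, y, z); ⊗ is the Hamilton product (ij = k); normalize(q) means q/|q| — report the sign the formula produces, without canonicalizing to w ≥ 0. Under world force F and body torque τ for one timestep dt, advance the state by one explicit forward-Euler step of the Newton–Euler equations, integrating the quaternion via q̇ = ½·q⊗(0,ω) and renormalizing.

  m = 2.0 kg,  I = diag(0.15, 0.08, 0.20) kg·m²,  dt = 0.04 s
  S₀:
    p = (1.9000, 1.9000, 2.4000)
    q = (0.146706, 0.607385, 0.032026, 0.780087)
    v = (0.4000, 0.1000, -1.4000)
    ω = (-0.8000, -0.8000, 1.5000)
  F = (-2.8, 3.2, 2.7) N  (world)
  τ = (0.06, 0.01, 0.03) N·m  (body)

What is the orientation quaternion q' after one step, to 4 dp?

q' = (0.1334, 0.6180, -0.0010, 0.7747)

Hamilton product q⊗(0,ω) = (-0.6586017, 0.5547438, -1.6525119, -0.2402282)
q + ½dt·q⊗(0,ω), renormalized = (0.1334, 0.6180, -0.0010, 0.7747)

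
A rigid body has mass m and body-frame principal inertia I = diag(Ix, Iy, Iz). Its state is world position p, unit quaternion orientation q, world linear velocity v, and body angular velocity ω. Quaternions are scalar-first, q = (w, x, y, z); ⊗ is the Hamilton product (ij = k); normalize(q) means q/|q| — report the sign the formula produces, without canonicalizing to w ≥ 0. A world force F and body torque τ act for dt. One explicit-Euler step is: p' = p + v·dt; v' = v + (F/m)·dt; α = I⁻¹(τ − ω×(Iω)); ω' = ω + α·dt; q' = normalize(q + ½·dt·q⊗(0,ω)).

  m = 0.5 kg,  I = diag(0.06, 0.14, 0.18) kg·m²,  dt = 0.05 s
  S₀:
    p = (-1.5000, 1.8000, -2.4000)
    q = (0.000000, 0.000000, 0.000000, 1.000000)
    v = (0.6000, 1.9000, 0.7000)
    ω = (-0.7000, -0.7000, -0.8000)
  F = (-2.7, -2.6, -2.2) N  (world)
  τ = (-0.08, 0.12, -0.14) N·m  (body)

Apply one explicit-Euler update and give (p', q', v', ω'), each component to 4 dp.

(τ − ω×Iω)/I = (-1.7067, 1.3371, -0.9956)
new body rate ω' = (-0.7853, -0.6331, -0.8498)
Hamilton product q⊗(0,ω) = (0.8000000, 0.7000000, -0.7000000, 0.0000000)
q' = normalize(q + ½dt·q⊗(0,ω)) = (0.0200, 0.0175, -0.0175, 0.9995)
p + v·dt = (-1.4700, 1.8950, -2.3650)
new velocity v' = (0.3300, 1.6400, 0.4800)

p' = (-1.4700, 1.8950, -2.3650)
q' = (0.0200, 0.0175, -0.0175, 0.9995)
v' = (0.3300, 1.6400, 0.4800)
ω' = (-0.7853, -0.6331, -0.8498)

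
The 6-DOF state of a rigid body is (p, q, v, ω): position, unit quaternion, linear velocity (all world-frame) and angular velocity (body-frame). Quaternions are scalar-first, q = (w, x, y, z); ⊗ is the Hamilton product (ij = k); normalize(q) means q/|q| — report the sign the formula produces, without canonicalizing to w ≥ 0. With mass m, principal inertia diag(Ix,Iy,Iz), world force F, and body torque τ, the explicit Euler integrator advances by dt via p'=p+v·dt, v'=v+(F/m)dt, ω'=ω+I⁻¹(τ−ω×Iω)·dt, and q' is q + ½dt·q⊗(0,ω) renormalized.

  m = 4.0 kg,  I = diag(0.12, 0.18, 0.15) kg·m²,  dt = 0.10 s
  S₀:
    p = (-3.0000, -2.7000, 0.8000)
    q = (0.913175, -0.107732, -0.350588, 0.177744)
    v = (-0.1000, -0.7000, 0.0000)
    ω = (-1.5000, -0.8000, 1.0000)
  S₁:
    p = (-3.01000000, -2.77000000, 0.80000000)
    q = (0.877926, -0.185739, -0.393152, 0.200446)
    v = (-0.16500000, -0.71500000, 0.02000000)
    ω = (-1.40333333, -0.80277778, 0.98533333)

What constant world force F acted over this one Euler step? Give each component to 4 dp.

velocity change Δv = (-0.06500000, -0.01500000, 0.02000000)
F = m·Δv/dt = (-2.6000, -0.6000, 0.8000)

F = (-2.6000, -0.6000, 0.8000)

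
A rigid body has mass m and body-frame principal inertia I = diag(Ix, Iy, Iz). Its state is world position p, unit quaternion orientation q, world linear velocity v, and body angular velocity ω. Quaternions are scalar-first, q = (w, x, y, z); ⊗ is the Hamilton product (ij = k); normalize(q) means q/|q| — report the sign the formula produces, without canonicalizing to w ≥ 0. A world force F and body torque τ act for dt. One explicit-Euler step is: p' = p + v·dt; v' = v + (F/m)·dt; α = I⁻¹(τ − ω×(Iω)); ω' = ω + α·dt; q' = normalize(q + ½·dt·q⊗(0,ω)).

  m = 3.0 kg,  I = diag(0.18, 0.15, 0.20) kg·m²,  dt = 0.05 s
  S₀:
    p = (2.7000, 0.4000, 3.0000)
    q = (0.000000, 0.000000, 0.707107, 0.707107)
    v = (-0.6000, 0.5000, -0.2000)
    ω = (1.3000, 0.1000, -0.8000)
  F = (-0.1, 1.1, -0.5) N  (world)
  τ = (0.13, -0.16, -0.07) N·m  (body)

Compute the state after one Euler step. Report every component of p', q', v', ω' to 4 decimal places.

precession coupling ω×(Iω) = (-0.0040, 0.0208, -0.0039)
α = I⁻¹(τ − ω×Iω) = (0.7444, -1.2053, -0.3305)
ω' = ω + α·dt = (1.3372, 0.0397, -0.8165)
q⊗(0,ω) = (0.4949749, -0.6363963, 0.9192391, -0.9192391)
q' = normalize(q + ½dt·q⊗(0,ω)) = (0.0124, -0.0159, 0.7296, 0.6836)
a = (-0.0333, 0.3667, -0.1667)
new position p' = (2.6700, 0.4250, 2.9900)
new velocity v' = (-0.6017, 0.5183, -0.2083)

p' = (2.6700, 0.4250, 2.9900)
q' = (0.0124, -0.0159, 0.7296, 0.6836)
v' = (-0.6017, 0.5183, -0.2083)
ω' = (1.3372, 0.0397, -0.8165)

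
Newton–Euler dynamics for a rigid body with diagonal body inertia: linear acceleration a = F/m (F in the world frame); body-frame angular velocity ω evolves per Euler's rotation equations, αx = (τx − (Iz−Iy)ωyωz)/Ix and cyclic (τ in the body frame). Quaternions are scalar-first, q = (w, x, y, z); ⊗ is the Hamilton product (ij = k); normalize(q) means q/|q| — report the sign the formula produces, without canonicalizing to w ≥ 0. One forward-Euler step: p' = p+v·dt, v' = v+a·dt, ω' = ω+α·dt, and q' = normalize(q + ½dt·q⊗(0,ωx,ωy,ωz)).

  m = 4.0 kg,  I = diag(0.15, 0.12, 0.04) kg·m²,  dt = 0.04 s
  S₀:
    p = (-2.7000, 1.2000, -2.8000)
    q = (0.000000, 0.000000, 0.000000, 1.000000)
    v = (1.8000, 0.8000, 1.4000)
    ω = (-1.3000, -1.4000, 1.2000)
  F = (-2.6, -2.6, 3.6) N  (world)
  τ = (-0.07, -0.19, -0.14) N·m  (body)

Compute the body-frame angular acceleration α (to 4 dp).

α = (-1.3627, -0.1533, -2.1350)

ω×(Iω) gyroscopic = (0.1344, -0.1716, -0.0546)
α = I⁻¹(τ − ω×Iω) = (-1.3627, -0.1533, -2.1350)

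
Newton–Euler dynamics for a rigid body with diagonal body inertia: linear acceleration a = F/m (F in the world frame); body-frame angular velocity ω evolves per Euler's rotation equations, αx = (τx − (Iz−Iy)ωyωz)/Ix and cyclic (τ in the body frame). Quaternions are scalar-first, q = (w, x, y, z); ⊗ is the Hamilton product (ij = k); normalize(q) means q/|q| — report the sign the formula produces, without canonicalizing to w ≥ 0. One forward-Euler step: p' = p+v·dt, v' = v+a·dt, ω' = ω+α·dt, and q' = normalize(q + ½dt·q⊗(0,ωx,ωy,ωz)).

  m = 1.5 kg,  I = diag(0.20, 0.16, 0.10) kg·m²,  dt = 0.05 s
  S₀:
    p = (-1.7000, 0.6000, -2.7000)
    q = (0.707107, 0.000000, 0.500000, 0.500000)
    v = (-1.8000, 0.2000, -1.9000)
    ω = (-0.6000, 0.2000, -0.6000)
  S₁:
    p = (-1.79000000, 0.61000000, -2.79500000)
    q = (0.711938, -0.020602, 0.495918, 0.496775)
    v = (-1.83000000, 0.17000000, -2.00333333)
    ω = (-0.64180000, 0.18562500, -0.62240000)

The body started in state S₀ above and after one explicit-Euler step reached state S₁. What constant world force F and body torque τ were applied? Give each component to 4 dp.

velocity change Δv = (-0.03000000, -0.03000000, -0.10333333)
m·(v₁−v₀)/dt = (-0.9000, -0.9000, -3.1000)
rate change Δω = (-0.04180000, -0.01437500, -0.02240000)
τ = I·(Δω/dt) + ω₀×(Iω₀) = (-0.1600, -0.0100, -0.0400)

F = (-0.9000, -0.9000, -3.1000)
τ = (-0.1600, -0.0100, -0.0400)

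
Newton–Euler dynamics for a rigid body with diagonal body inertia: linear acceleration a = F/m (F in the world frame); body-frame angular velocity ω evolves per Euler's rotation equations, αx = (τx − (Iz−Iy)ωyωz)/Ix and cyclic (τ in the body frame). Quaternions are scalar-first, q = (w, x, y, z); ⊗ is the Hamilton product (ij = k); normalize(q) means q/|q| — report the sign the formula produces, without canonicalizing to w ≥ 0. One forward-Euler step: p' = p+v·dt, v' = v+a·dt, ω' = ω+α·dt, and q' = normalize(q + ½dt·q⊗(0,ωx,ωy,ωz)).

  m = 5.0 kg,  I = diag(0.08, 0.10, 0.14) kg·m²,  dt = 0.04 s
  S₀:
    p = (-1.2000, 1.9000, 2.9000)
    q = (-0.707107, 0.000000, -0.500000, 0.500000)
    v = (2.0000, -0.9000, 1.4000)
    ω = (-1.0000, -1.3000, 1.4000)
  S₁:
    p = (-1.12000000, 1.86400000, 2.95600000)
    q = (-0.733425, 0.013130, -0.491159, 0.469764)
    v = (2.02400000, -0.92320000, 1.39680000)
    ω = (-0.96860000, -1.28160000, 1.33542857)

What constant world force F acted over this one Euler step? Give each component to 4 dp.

velocity change Δv = (0.02400000, -0.02320000, -0.00320000)
applied force F = (3.0000, -2.9000, -0.4000)

F = (3.0000, -2.9000, -0.4000)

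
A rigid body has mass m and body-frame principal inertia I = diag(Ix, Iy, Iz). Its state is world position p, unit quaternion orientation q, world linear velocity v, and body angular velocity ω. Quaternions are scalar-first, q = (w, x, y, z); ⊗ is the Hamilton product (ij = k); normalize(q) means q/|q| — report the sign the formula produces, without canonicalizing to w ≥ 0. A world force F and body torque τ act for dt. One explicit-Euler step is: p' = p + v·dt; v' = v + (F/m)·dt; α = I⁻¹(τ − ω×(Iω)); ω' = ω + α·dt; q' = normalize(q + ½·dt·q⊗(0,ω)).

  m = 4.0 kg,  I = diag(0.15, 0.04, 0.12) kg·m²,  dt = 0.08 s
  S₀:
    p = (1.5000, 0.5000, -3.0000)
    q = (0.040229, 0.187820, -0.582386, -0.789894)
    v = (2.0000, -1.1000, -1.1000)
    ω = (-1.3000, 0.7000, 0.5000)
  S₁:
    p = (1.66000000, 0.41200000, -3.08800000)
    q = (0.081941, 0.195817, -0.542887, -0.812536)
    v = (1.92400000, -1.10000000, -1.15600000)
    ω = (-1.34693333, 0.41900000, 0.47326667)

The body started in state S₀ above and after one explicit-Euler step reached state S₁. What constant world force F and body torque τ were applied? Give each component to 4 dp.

F = (-3.8000, 0.0000, -2.8000)
τ = (-0.0600, -0.1600, 0.0600)

Δω = ω₁−ω₀ = (-0.04693333, -0.28100000, -0.02673333)
I·α + gyro = (-0.0600, -0.1600, 0.0600)
Δv = v₁−v₀ = (-0.07600000, 0.00000000, -0.05600000)
applied force F = (-3.8000, 0.0000, -2.8000)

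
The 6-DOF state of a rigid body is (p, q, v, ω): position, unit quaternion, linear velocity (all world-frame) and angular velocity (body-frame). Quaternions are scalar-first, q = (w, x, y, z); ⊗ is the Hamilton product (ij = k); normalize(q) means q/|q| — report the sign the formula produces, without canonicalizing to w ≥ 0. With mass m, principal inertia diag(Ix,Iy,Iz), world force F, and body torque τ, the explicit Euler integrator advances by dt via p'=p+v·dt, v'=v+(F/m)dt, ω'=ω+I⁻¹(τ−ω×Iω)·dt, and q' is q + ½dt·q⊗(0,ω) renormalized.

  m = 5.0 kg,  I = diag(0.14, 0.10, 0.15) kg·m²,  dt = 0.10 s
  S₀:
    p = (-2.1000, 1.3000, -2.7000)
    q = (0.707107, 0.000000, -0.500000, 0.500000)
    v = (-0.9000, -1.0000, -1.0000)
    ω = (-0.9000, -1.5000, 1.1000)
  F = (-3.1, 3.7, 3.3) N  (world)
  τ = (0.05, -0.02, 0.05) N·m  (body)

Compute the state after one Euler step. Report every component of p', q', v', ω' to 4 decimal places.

precession coupling ω×(Iω) = (-0.0825, 0.0099, -0.0540)
(τ − ω×Iω)/I = (0.9464, -0.2990, 0.6933)
ω + α·dt = (-0.8054, -1.5299, 1.1693)
2q̇ = q⊗(0,ω) = (-1.3000000, -0.4363963, -1.5106605, 0.3278177)
q + ½dt·q⊗(0,ω), renormalized = (0.6387, -0.0217, -0.5725, 0.5137)
new position p' = (-2.1900, 1.2000, -2.8000)
new velocity v' = (-0.9620, -0.9260, -0.9340)

p' = (-2.1900, 1.2000, -2.8000)
q' = (0.6387, -0.0217, -0.5725, 0.5137)
v' = (-0.9620, -0.9260, -0.9340)
ω' = (-0.8054, -1.5299, 1.1693)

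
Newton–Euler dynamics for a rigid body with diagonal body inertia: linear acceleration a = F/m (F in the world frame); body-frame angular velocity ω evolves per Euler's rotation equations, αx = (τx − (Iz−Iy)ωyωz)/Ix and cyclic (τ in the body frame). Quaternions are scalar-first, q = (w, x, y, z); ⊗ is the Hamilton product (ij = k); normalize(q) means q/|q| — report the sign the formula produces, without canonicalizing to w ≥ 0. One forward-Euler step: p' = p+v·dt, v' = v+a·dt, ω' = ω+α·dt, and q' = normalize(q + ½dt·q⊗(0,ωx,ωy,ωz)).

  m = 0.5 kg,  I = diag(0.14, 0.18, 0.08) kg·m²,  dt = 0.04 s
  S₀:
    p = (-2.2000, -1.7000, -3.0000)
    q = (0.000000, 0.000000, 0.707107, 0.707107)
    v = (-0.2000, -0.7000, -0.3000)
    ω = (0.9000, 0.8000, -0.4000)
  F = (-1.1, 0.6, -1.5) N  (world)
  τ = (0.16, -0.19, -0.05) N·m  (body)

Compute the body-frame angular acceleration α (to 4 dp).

gyro term ω×Iω = (0.0320, -0.0216, 0.0288)
angular accel α = (0.9143, -0.9356, -0.9850)

α = (0.9143, -0.9356, -0.9850)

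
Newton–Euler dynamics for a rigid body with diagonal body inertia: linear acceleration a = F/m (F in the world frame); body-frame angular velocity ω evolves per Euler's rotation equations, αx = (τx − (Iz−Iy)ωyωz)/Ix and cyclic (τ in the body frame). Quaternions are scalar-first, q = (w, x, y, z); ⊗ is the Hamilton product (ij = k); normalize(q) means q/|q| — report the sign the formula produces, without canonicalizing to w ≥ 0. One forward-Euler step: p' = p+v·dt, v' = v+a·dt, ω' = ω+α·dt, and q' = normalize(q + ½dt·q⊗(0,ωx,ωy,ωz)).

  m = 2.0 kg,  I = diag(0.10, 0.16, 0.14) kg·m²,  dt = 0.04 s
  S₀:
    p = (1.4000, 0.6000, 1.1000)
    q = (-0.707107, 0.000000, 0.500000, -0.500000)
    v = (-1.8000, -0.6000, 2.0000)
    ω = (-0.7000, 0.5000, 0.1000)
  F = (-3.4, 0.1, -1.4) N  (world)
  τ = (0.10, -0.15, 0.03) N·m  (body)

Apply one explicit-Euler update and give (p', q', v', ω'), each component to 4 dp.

a = F/m = (-1.7000, 0.0500, -0.7000)
new position p' = (1.3280, 0.5760, 1.1800)
v + (F/m)dt = (-1.8680, -0.5980, 1.9720)
gyro term ω×Iω = (-0.0010, 0.0028, -0.0210)
angular accel α = (1.0100, -0.9550, 0.3643)
ω + α·dt = (-0.6596, 0.4618, 0.1146)
2q̇ = q⊗(0,ω) = (-0.2000000, 0.7949749, -0.0035535, 0.2792893)
updated quaternion q' = (-0.7110, 0.0159, 0.4999, -0.4943)

p' = (1.3280, 0.5760, 1.1800)
q' = (-0.7110, 0.0159, 0.4999, -0.4943)
v' = (-1.8680, -0.5980, 1.9720)
ω' = (-0.6596, 0.4618, 0.1146)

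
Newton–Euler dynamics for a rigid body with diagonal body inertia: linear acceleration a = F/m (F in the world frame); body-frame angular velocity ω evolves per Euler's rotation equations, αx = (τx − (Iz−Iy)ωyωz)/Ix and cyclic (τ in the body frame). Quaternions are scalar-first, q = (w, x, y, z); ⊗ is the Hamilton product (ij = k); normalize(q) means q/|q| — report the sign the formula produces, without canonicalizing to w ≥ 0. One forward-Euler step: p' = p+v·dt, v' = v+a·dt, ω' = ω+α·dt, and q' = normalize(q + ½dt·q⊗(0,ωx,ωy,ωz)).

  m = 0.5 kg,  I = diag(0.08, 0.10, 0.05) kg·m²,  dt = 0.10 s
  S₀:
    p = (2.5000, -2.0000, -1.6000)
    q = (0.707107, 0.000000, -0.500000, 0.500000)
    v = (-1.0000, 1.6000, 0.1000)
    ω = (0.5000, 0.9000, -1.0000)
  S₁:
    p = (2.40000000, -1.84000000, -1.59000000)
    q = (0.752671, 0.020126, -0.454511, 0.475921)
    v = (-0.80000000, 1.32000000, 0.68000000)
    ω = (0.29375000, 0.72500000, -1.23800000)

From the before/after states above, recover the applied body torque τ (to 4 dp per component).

τ = (-0.1200, -0.1900, -0.1100)

rate change Δω = (-0.20625000, -0.17500000, -0.23800000)
τ = I·(Δω/dt) + ω₀×(Iω₀) = (-0.1200, -0.1900, -0.1100)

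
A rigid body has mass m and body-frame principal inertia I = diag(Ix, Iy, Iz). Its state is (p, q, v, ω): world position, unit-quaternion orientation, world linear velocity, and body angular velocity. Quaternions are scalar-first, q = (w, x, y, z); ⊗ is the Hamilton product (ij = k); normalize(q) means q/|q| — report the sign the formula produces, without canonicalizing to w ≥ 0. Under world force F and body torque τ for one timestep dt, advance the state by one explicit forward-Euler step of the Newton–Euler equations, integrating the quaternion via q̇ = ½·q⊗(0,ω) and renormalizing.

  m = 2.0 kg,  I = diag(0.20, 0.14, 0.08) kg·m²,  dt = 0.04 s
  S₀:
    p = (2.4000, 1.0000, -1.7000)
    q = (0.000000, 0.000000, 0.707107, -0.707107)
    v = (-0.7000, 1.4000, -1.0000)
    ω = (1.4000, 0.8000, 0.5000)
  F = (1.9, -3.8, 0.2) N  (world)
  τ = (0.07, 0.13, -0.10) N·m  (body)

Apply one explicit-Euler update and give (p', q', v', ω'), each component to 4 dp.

precession coupling ω×(Iω) = (-0.0240, 0.0840, -0.0672)
α = I⁻¹(τ − ω×Iω) = (0.4700, 0.3286, -0.4100)
ω + α·dt = (1.4188, 0.8131, 0.4836)
Hamilton product q⊗(0,ω) = (-0.2121321, 0.9192391, -0.9899498, -0.9899498)
updated quaternion q' = (-0.0042, 0.0184, 0.6869, -0.7265)
linear accel F/m = (0.9500, -1.9000, 0.1000)
p' = p + v·dt = (2.3720, 1.0560, -1.7400)
v + (F/m)dt = (-0.6620, 1.3240, -0.9960)

p' = (2.3720, 1.0560, -1.7400)
q' = (-0.0042, 0.0184, 0.6869, -0.7265)
v' = (-0.6620, 1.3240, -0.9960)
ω' = (1.4188, 0.8131, 0.4836)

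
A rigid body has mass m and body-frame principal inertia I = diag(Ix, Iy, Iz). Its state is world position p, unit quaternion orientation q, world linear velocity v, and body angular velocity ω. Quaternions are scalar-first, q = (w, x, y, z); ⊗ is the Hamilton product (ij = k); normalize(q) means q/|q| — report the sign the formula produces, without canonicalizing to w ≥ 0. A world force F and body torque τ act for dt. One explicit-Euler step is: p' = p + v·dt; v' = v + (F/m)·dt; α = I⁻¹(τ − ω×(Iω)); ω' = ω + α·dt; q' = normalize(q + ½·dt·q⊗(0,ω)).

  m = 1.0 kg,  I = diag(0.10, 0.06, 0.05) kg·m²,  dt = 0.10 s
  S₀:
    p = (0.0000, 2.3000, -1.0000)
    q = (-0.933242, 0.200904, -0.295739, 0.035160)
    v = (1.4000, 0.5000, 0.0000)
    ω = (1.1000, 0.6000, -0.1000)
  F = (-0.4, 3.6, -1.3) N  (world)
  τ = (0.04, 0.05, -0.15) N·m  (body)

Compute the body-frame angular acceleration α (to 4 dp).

α = (0.3940, 0.9250, -2.4720)

ω×(Iω) gyroscopic = (0.0006, -0.0055, -0.0264)
α = I⁻¹(τ − ω×Iω) = (0.3940, 0.9250, -2.4720)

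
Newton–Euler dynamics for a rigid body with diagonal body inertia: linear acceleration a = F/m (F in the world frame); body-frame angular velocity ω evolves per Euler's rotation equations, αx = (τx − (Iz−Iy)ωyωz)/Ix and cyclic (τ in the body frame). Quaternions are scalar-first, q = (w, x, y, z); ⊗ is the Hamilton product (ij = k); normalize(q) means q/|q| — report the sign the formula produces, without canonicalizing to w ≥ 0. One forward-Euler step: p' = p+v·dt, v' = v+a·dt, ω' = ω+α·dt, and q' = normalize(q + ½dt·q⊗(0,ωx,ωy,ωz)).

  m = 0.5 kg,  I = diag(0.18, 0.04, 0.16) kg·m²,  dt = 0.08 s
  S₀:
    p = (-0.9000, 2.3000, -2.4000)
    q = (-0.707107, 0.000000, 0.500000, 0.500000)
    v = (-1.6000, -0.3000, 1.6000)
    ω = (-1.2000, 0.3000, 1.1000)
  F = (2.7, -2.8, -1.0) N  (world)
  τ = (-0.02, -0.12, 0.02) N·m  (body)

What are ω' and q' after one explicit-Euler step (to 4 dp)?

ω×(Iω) gyroscopic = (0.0396, -0.0264, 0.0504)
(τ − ω×Iω)/I = (-0.3311, -2.3400, -0.1900)
ω' = ω + α·dt = (-1.2265, 0.1128, 1.0848)
Hamilton product q⊗(0,ω) = (-0.7000000, 1.2485284, -0.8121321, -0.1778177)
q' = normalize(q + ½dt·q⊗(0,ω)) = (-0.7335, 0.0498, 0.4665, 0.4918)

ω' = (-1.2265, 0.1128, 1.0848)
q' = (-0.7335, 0.0498, 0.4665, 0.4918)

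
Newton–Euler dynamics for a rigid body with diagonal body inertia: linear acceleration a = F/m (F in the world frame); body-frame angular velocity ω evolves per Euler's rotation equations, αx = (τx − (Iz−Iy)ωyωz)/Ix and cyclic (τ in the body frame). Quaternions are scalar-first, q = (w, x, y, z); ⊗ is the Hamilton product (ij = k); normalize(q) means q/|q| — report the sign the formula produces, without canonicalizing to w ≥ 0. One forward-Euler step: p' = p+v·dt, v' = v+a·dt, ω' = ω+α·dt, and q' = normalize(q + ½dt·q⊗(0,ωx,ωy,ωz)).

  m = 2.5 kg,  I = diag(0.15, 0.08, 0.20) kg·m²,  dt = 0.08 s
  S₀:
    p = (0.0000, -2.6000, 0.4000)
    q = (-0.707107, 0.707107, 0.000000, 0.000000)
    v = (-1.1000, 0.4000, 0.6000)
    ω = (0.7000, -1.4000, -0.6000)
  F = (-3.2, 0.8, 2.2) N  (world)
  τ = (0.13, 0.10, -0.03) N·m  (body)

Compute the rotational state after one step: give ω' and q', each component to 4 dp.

ω' = (0.7156, -1.3210, -0.6394)
q' = (-0.7253, 0.6858, 0.0564, -0.0226)

precession coupling ω×(Iω) = (0.1008, 0.0210, 0.0686)
angular accel α = (0.1947, 0.9875, -0.4930)
ω + α·dt = (0.7156, -1.3210, -0.6394)
2q̇ = q⊗(0,ω) = (-0.4949749, -0.4949749, 1.4142140, -0.5656856)
updated quaternion q' = (-0.7253, 0.6858, 0.0564, -0.0226)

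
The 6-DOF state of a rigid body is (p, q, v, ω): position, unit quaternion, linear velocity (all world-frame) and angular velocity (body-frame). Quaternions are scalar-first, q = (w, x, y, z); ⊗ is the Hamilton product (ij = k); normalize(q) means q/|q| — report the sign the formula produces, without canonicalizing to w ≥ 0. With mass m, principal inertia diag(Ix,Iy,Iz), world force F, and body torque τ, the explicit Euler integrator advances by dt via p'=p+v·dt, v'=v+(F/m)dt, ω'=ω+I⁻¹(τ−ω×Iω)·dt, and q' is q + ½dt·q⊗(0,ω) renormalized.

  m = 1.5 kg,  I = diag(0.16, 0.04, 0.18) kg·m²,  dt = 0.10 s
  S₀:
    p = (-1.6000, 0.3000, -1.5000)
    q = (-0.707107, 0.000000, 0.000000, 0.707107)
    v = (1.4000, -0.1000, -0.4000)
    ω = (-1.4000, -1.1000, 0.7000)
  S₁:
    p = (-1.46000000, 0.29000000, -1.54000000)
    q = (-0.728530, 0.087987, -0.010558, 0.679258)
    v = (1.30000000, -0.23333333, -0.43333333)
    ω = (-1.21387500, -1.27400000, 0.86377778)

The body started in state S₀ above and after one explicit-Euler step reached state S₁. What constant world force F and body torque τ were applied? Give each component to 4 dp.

F = (-1.5000, -2.0000, -0.5000)
τ = (0.1900, -0.0500, 0.1100)

Δv = v₁−v₀ = (-0.10000000, -0.13333333, -0.03333333)
m·(v₁−v₀)/dt = (-1.5000, -2.0000, -0.5000)
Δω = ω₁−ω₀ = (0.18612500, -0.17400000, 0.16377778)
ω₀×(Iω₀) = (-0.1078, 0.0196, -0.1848)
I·α + gyro = (0.1900, -0.0500, 0.1100)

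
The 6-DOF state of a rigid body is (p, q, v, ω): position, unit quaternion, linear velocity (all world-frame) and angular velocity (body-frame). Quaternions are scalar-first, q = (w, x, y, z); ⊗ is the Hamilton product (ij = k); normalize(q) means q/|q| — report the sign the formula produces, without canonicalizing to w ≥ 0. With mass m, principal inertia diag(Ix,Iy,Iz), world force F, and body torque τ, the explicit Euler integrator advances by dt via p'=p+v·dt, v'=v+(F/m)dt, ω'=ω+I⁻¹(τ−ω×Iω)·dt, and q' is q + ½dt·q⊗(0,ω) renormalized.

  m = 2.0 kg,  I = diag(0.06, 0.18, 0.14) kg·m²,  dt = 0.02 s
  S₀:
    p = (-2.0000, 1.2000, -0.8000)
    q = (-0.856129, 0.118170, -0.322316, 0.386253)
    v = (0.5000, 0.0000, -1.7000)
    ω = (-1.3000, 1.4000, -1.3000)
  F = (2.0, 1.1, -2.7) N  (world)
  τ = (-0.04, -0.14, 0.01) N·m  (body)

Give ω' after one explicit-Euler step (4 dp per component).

ω' = (-1.3376, 1.3995, -1.2674)

angular accel α = (-1.8800, -0.0267, 1.6314)
ω + α·dt = (-1.3376, 1.3995, -1.2674)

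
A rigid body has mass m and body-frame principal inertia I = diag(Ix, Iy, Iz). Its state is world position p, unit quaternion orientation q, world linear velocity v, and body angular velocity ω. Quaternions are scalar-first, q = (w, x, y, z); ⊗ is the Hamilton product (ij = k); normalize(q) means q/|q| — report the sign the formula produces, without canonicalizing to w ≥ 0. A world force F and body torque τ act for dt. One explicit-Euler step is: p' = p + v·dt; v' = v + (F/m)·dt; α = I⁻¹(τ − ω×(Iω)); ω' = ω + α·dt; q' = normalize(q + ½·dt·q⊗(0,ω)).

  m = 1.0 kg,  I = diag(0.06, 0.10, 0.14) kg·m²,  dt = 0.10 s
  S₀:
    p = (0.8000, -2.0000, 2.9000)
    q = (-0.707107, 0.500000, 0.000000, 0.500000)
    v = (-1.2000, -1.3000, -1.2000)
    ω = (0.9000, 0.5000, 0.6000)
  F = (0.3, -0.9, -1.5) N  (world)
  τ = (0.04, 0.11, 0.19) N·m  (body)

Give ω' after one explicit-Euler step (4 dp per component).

ω×(Iω) gyroscopic = (0.0120, -0.0432, 0.0180)
(τ − ω×Iω)/I = (0.4667, 1.5320, 1.2286)
ω' = ω + α·dt = (0.9467, 0.6532, 0.7229)

ω' = (0.9467, 0.6532, 0.7229)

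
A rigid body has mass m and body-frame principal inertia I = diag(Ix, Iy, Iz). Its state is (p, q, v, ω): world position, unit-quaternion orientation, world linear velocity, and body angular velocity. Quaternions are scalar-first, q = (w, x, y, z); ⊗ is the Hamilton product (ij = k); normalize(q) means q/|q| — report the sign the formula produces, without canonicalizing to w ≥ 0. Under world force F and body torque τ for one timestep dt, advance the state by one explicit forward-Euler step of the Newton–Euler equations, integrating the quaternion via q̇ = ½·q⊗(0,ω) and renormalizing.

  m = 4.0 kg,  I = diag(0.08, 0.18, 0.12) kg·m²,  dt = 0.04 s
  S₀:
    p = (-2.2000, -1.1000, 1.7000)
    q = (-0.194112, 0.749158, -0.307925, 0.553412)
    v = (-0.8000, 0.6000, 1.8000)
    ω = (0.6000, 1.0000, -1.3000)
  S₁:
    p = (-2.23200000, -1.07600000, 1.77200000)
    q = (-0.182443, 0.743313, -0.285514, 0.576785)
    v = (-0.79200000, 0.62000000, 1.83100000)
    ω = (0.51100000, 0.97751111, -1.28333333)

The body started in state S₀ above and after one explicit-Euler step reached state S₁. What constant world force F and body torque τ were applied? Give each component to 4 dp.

F = (0.8000, 2.0000, 3.1000)
τ = (-0.1000, -0.0700, 0.1100)

velocity change Δv = (0.00800000, 0.02000000, 0.03100000)
applied force F = (0.8000, 2.0000, 3.1000)
Δω = ω₁−ω₀ = (-0.08900000, -0.02248889, 0.01666667)
ω₀×(Iω₀) = (0.0780, 0.0312, 0.0600)
applied torque τ = (-0.1000, -0.0700, 0.1100)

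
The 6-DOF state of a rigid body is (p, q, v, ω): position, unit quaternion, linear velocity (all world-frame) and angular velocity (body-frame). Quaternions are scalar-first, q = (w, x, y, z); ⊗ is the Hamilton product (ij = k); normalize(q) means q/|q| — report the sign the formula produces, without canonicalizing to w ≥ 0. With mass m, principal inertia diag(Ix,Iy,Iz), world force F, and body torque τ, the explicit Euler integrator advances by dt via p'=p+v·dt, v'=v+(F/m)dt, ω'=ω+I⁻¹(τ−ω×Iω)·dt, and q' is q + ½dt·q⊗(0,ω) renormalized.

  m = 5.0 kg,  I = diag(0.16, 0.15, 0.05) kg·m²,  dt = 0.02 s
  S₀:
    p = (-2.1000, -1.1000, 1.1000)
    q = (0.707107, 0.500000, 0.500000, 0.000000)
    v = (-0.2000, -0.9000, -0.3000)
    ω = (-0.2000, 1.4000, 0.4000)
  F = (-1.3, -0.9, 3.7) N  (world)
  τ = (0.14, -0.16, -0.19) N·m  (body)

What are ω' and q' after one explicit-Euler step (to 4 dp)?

ω' = (-0.1755, 1.3798, 0.3229)
q' = (0.7010, 0.5005, 0.5078, 0.0108)

(τ − ω×Iω)/I = (1.2250, -1.0080, -3.8560)
new body rate ω' = (-0.1755, 1.3798, 0.3229)
Hamilton product q⊗(0,ω) = (-0.6000000, 0.0585786, 0.7899498, 1.0828428)
updated quaternion q' = (0.7010, 0.5005, 0.5078, 0.0108)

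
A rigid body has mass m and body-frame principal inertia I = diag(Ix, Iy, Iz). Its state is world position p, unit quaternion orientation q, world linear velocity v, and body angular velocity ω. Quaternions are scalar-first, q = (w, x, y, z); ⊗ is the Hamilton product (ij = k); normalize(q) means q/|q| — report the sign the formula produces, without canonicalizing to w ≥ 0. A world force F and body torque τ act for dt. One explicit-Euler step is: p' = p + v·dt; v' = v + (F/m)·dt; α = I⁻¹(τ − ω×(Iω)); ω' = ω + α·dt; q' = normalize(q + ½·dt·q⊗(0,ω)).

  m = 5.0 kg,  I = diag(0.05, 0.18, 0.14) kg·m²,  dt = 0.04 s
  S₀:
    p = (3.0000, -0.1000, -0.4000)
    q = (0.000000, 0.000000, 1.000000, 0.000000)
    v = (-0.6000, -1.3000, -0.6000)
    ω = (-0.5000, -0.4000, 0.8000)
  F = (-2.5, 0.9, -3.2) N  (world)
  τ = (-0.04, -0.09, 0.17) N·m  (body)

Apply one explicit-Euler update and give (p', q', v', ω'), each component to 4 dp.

linear accel F/m = (-0.5000, 0.1800, -0.6400)
new position p' = (2.9760, -0.1520, -0.4240)
v' = v + a·dt = (-0.6200, -1.2928, -0.6256)
gyro term ω×Iω = (0.0128, 0.0360, 0.0260)
(τ − ω×Iω)/I = (-1.0560, -0.7000, 1.0286)
ω + α·dt = (-0.5422, -0.4280, 0.8411)
2q̇ = q⊗(0,ω) = (0.4000000, 0.8000000, 0.0000000, 0.5000000)
q + ½dt·q⊗(0,ω), renormalized = (0.0080, 0.0160, 0.9998, 0.0100)

p' = (2.9760, -0.1520, -0.4240)
q' = (0.0080, 0.0160, 0.9998, 0.0100)
v' = (-0.6200, -1.2928, -0.6256)
ω' = (-0.5422, -0.4280, 0.8411)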